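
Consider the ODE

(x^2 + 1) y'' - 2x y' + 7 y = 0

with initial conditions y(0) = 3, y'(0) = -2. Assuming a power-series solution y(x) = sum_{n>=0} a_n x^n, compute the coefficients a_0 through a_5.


Ansatz: y(x) = sum_{n>=0} a_n x^n, so y'(x) = sum_{n>=1} n a_n x^(n-1) and y''(x) = sum_{n>=2} n(n-1) a_n x^(n-2).
Substitute into P(x) y'' + Q(x) y' + R(x) y = 0 with P(x) = x^2 + 1, Q(x) = -2x, R(x) = 7, and match powers of x.
Initial conditions: a_0 = 3, a_1 = -2.
Setting the coefficient of each power of x to zero and solving order by order (substituting the coefficients already found):
  x^0: 2 a_2 + 7 a_0 = 0  ->  2 a_2 = -7 a_0 = -21  ->  a_2 = -21/2
  x^1: 6 a_3 + 5 a_1 = 0  ->  6 a_3 = -5 a_1 = 10  ->  a_3 = 5/3
  x^2: 12 a_4 + 5 a_2 = 0  ->  12 a_4 = -5 a_2 = 105/2  ->  a_4 = 35/8
  x^3: 20 a_5 + 7 a_3 = 0  ->  20 a_5 = -7 a_3 = -35/3  ->  a_5 = -7/12
Truncated series: y(x) = 3 - 2 x - (21/2) x^2 + (5/3) x^3 + (35/8) x^4 - (7/12) x^5 + O(x^6).

a_0 = 3; a_1 = -2; a_2 = -21/2; a_3 = 5/3; a_4 = 35/8; a_5 = -7/12


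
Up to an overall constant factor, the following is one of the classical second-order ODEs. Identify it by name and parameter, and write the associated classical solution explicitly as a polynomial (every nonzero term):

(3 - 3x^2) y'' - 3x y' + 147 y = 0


All three coefficients share the factor 3; dividing through by 3 gives  (1 - x^2) y'' - x y' + 49 y = 0.
This matches the Chebyshev equation (1 - x^2) y'' - x y' + n^2 y = 0 (note the -x y' term, not -2x y') with n^2 = 49, so n = 7; the polynomial solution is T_7(x).
With y = sum_k a_k x^k, matching x^k gives (k+2)(k+1) a_{k+2} = (k^2 - n^2) a_k = (k - 7)(k + 7) a_k. The right side vanishes at k = 7, so the series with the parity of 7 terminates at degree 7.
Standard normalization: leading coefficient of T_n is 2^(n-1), so a_7 = 2^6 = 64. Work downward with a_k = (k+1)(k+2) a_{k+2} / ((k - 7)(k + 7)):
  a_5 = (6)(7)(64) / ((5 - 7)(5 + 7)) = 2688/(-24) = -112
  a_3 = (4)(5)(-112) / ((3 - 7)(3 + 7)) = -2240/(-40) = 56
  a_1 = (2)(3)(56) / ((1 - 7)(1 + 7)) = 336/(-48) = -7
Hence T_7(x) = 64 x^7 - 112 x^5 + 56 x^3 - 7 x.

T_7(x); series = 64 x^7 - 112 x^5 + 56 x^3 - 7 x


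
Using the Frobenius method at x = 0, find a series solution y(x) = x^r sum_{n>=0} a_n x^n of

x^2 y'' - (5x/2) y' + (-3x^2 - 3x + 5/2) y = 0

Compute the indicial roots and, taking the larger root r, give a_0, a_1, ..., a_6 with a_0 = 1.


Write in Frobenius form y'' + (p(x)/x) y' + (q(x)/x^2) y = 0:
  p(x) = -5/2,  q(x) = -3x^2 - 3x + 5/2.
Indicial equation: r(r-1) + (-5/2) r + (5/2) = 0 -> roots r_1 = 5/2, r_2 = 1.
Take r = r_1 = 5/2. Let y(x) = x^r sum_{n>=0} a_n x^n with a_0 = 1.
Substitute y = x^r sum a_n x^n and match x^{r+n}. The recurrence is
  D(n) a_n - 3 a_{n-1} - 3 a_{n-2} = 0,  where D(n) = (r+n)(r+n-1) + (-5/2)(r+n) + (5/2).
  a_n = [3 a_{n-1} + 3 a_{n-2}] / D(n).
Since the indicial polynomial factors as (r - r_1)(r - r_2), D(n) = (r_1 + n - r_1)(r_1 + n - r_2) = n(n + 3/2).
Evaluating step by step (a_0 = 1):
  n = 1: D(1) = 1(1 + 3/2) = 5/2; numerator = 3(1) = 3; a_1 = (3)/(5/2) = 6/5
  n = 2: D(2) = 2(2 + 3/2) = 7; numerator = 3(6/5) + 3(1) = 33/5; a_2 = (33/5)/(7) = 33/35
  n = 3: D(3) = 3(3 + 3/2) = 27/2; numerator = 3(33/35) + 3(6/5) = 45/7; a_3 = (45/7)/(27/2) = 10/21
  n = 4: D(4) = 4(4 + 3/2) = 22; numerator = 3(10/21) + 3(33/35) = 149/35; a_4 = (149/35)/(22) = 149/770
  n = 5: D(5) = 5(5 + 3/2) = 65/2; numerator = 3(149/770) + 3(10/21) = 221/110; a_5 = (221/110)/(65/2) = 17/275
  n = 6: D(6) = 6(6 + 3/2) = 45; numerator = 3(17/275) + 3(149/770) = 2949/3850; a_6 = (2949/3850)/(45) = 983/57750

r = 5/2; a_0 = 1; a_1 = 6/5; a_2 = 33/35; a_3 = 10/21; a_4 = 149/770; a_5 = 17/275; a_6 = 983/57750


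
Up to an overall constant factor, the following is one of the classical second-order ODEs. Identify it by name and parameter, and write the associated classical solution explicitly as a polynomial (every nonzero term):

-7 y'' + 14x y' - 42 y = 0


All three coefficients share the factor -7; dividing through by -7 gives  y'' - 2x y' + 6 y = 0.
This matches the Hermite equation y'' - 2x y' + 2n y = 0 with 2n = 6, so n = 3; the polynomial solution is H_3(x).
With y = sum_k a_k x^k, matching x^k gives (k+2)(k+1) a_{k+2} = 2(k - n) a_k = 2(k - 3) a_k. The right side vanishes at k = 3, so the series with the parity of 3 terminates at degree 3.
Standard normalization: leading coefficient of H_n is 2^n, so a_3 = 2^3 = 8. Work downward with a_k = (k+1)(k+2) a_{k+2} / (2(k - n)):
  a_1 = (2)(3)(8) / (2(1 - 3)) = 48/(-4) = -12
Hence H_3(x) = 8 x^3 - 12 x.

H_3(x); series = 8 x^3 - 12 x


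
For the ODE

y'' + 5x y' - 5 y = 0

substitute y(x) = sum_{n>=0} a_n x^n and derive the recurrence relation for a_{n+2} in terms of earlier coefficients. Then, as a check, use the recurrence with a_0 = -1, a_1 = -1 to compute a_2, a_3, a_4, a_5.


Substitute y = sum_n a_n x^n.
y''(x) has coefficient (n+2)(n+1) a_{n+2} at x^n;
5 x y'(x) has coefficient 5 n a_n at x^n (shift);
-5 y(x) has coefficient -5 a_n at x^n.
Matching x^n: (n+2)(n+1) a_{n+2} + (5n - 5) a_n = 0.
Thus a_{n+2} = (-5n + 5) / ((n+1)(n+2)) * a_n.

Check with a_0 = -1, a_1 = -1 (apply the recurrence for n = 0, 1, 2, 3): a_0 = -1, a_1 = -1, a_2 = -5/2, a_3 = 0, a_4 = 25/24, a_5 = 0.

a_(n+2) = (-5n + 5) / ((n+1)(n+2)) * a_n; check: a_0 = -1, a_1 = -1, a_2 = -5/2, a_3 = 0, a_4 = 25/24, a_5 = 0


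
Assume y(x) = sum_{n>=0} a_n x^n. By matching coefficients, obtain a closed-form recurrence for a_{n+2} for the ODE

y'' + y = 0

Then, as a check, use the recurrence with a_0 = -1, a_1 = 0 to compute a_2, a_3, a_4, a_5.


Substitute y = sum_n a_n x^n into y'' + (const) y = 0.
y''(x) = sum_{n>=0} (n+2)(n+1) a_{n+2} x^n.
The ODE becomes sum_n [(n+2)(n+1) a_{n+2} + 1 a_n] x^n = 0.
Setting each coefficient to zero gives the recurrence:
  (n+2)(n+1) a_{n+2} + 1 a_n = 0,
  a_{n+2} = -1 / ((n+1)(n+2)) a_n.

Check with a_0 = -1, a_1 = 0 (apply the recurrence for n = 0, 1, 2, 3): a_0 = -1, a_1 = 0, a_2 = 1/2, a_3 = 0, a_4 = -1/24, a_5 = 0.

a_{n+2} = -1/((n+1)(n+2)) * a_n; check: a_0 = -1, a_1 = 0, a_2 = 1/2, a_3 = 0, a_4 = -1/24, a_5 = 0


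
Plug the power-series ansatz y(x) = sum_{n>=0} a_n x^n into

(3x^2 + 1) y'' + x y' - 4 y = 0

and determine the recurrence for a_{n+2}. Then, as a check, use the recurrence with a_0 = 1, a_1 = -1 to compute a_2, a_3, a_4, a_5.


Substitute y = sum_n a_n x^n.
(1 + 3 x^2) y'' contributes (n+2)(n+1) a_{n+2} + 3 n(n-1) a_n at x^n.
x y'(x) contributes n a_n at x^n.
-4 y(x) contributes -4 a_n at x^n.
Matching x^n: (n+2)(n+1) a_{n+2} + (3 n(n-1) + n - 4) a_n = 0.
Thus a_{n+2} = (-3 n(n-1) - n + 4) / ((n+1)(n+2)) * a_n.

Check with a_0 = 1, a_1 = -1 (apply the recurrence for n = 0, 1, 2, 3): a_0 = 1, a_1 = -1, a_2 = 2, a_3 = -1/2, a_4 = -2/3, a_5 = 17/40.

a_(n+2) = (-3 n(n-1) - n + 4) / ((n+1)(n+2)) * a_n; check: a_0 = 1, a_1 = -1, a_2 = 2, a_3 = -1/2, a_4 = -2/3, a_5 = 17/40


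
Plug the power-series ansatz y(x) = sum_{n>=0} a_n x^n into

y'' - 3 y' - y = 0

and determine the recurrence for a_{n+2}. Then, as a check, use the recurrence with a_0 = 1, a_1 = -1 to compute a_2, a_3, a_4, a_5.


Substitute y = sum_n a_n x^n.
y''(x) has coefficient (n+2)(n+1) a_{n+2} at x^n;
-3 y'(x) has coefficient -3 (n+1) a_{n+1} at x^n;
-y(x) has coefficient -1 a_n at x^n.
Matching x^n: (n+2)(n+1) a_{n+2} - 3 (n+1) a_{n+1} - 1 a_n = 0.
Thus a_{n+2} = [3 (n+1) a_{n+1} + 1 a_n] / ((n+1)(n+2)).

Check with a_0 = 1, a_1 = -1 (apply the recurrence for n = 0, 1, 2, 3): a_0 = 1, a_1 = -1, a_2 = -1, a_3 = -7/6, a_4 = -23/24, a_5 = -19/30.

a_(n+2) = [3 (n+1) a_(n+1) + 1 a_n] / ((n+1)(n+2)); check: a_0 = 1, a_1 = -1, a_2 = -1, a_3 = -7/6, a_4 = -23/24, a_5 = -19/30


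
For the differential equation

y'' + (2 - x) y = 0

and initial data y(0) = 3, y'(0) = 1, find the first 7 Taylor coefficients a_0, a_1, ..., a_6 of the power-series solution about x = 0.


Ansatz: y(x) = sum_{n>=0} a_n x^n, so y'(x) = sum_{n>=1} n a_n x^(n-1) and y''(x) = sum_{n>=2} n(n-1) a_n x^(n-2).
Substitute into P(x) y'' + Q(x) y' + R(x) y = 0 with P(x) = 1, Q(x) = 0, R(x) = 2 - x, and match powers of x.
Initial conditions: a_0 = 3, a_1 = 1.
Setting the coefficient of each power of x to zero and solving order by order (substituting the coefficients already found):
  x^0: 2 a_2 + 2 a_0 = 0  ->  2 a_2 = -2 a_0 = -6  ->  a_2 = -3
  x^1: 6 a_3 + 2 a_1 - a_0 = 0  ->  6 a_3 = -2 a_1 + a_0 = 1  ->  a_3 = 1/6
  x^2: 12 a_4 + 2 a_2 - a_1 = 0  ->  12 a_4 = -2 a_2 + a_1 = 7  ->  a_4 = 7/12
  x^3: 20 a_5 + 2 a_3 - a_2 = 0  ->  20 a_5 = -2 a_3 + a_2 = -10/3  ->  a_5 = -1/6
  x^4: 30 a_6 + 2 a_4 - a_3 = 0  ->  30 a_6 = -2 a_4 + a_3 = -1  ->  a_6 = -1/30
Truncated series: y(x) = 3 + x - 3 x^2 + (1/6) x^3 + (7/12) x^4 - (1/6) x^5 - (1/30) x^6 + O(x^7).

a_0 = 3; a_1 = 1; a_2 = -3; a_3 = 1/6; a_4 = 7/12; a_5 = -1/6; a_6 = -1/30


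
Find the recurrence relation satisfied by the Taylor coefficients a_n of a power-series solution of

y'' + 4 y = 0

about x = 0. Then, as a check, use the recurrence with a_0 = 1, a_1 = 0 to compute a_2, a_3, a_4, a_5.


Substitute y = sum_n a_n x^n into y'' + (const) y = 0.
y''(x) = sum_{n>=0} (n+2)(n+1) a_{n+2} x^n.
The ODE becomes sum_n [(n+2)(n+1) a_{n+2} + 4 a_n] x^n = 0.
Setting each coefficient to zero gives the recurrence:
  (n+2)(n+1) a_{n+2} + 4 a_n = 0,
  a_{n+2} = -4 / ((n+1)(n+2)) a_n.

Check with a_0 = 1, a_1 = 0 (apply the recurrence for n = 0, 1, 2, 3): a_0 = 1, a_1 = 0, a_2 = -2, a_3 = 0, a_4 = 2/3, a_5 = 0.

a_{n+2} = -4/((n+1)(n+2)) * a_n; check: a_0 = 1, a_1 = 0, a_2 = -2, a_3 = 0, a_4 = 2/3, a_5 = 0


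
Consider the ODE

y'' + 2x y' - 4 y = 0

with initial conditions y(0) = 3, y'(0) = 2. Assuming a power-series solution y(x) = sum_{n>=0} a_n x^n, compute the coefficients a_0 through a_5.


Ansatz: y(x) = sum_{n>=0} a_n x^n, so y'(x) = sum_{n>=1} n a_n x^(n-1) and y''(x) = sum_{n>=2} n(n-1) a_n x^(n-2).
Substitute into P(x) y'' + Q(x) y' + R(x) y = 0 with P(x) = 1, Q(x) = 2x, R(x) = -4, and match powers of x.
Initial conditions: a_0 = 3, a_1 = 2.
Setting the coefficient of each power of x to zero and solving order by order (substituting the coefficients already found):
  x^0: 2 a_2 - 4 a_0 = 0  ->  2 a_2 = 4 a_0 = 12  ->  a_2 = 6
  x^1: 6 a_3 - 2 a_1 = 0  ->  6 a_3 = 2 a_1 = 4  ->  a_3 = 2/3
  x^2: 12 a_4 = 0  ->  a_4 = 0
  x^3: 20 a_5 + 2 a_3 = 0  ->  20 a_5 = -2 a_3 = -4/3  ->  a_5 = -1/15
Truncated series: y(x) = 3 + 2 x + 6 x^2 + (2/3) x^3 - (1/15) x^5 + O(x^6).

a_0 = 3; a_1 = 2; a_2 = 6; a_3 = 2/3; a_4 = 0; a_5 = -1/15


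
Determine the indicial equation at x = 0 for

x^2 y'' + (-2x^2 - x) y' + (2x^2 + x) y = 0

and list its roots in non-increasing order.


Divide by x^2 to reach normal form y'' + P_1(x) y' + P_2(x) y = 0 with P_1(x) = -2 - 1/x and P_2(x) = 2 + 1/x.
x = 0 is a singular point because the y'-coefficient -2 - 1/x has a pole at x = 0 and the y-coefficient 2 + 1/x has a pole at x = 0.
It is a regular singular point because x P_1(x) = p(x) = -2x - 1 and x^2 P_2(x) = q(x) = 2x^2 + x are polynomials, hence analytic at x = 0.
p(0) = -1,  q(0) = 0.
Indicial equation: r(r-1) + p(0) r + q(0) = 0, i.e. r^2 + (p(0) - 1) r + q(0) = 0, i.e. r^2 - 2 r = 0.
Discriminant: (-2)^2 - 4(0) = 4, so r = (2 ± 2)/2.
Solving: r_1 = 2, r_2 = 0.

indicial: r^2 - 2 r = 0; roots r_1 = 2, r_2 = 0


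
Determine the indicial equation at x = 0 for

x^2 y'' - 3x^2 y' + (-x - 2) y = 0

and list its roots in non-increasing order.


Divide by x^2 to reach normal form y'' + P_1(x) y' + P_2(x) y = 0 with P_1(x) = -3 and P_2(x) = -1/x - 2/x^2.
x = 0 is a singular point because the y-coefficient -1/x - 2/x^2 has a pole at x = 0.
It is a regular singular point because x P_1(x) = p(x) = -3x and x^2 P_2(x) = q(x) = -x - 2 are polynomials, hence analytic at x = 0.
p(0) = 0,  q(0) = -2.
Indicial equation: r(r-1) + p(0) r + q(0) = 0, i.e. r^2 + (p(0) - 1) r + q(0) = 0, i.e. r^2 - 1 r - 2 = 0.
Discriminant: (-1)^2 - 4(-2) = 9, so r = (1 ± 3)/2.
Solving: r_1 = 2, r_2 = -1.

indicial: r^2 - 1 r - 2 = 0; roots r_1 = 2, r_2 = -1


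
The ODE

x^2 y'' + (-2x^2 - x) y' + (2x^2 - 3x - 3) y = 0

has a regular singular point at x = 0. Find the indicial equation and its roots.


Divide by x^2 to reach normal form y'' + P_1(x) y' + P_2(x) y = 0 with P_1(x) = -2 - 1/x and P_2(x) = 2 - 3/x - 3/x^2.
x = 0 is a singular point because the y'-coefficient -2 - 1/x has a pole at x = 0 and the y-coefficient 2 - 3/x - 3/x^2 has a pole at x = 0.
It is a regular singular point because x P_1(x) = p(x) = -2x - 1 and x^2 P_2(x) = q(x) = 2x^2 - 3x - 3 are polynomials, hence analytic at x = 0.
p(0) = -1,  q(0) = -3.
Indicial equation: r(r-1) + p(0) r + q(0) = 0, i.e. r^2 + (p(0) - 1) r + q(0) = 0, i.e. r^2 - 2 r - 3 = 0.
Discriminant: (-2)^2 - 4(-3) = 16, so r = (2 ± 4)/2.
Solving: r_1 = 3, r_2 = -1.

indicial: r^2 - 2 r - 3 = 0; roots r_1 = 3, r_2 = -1


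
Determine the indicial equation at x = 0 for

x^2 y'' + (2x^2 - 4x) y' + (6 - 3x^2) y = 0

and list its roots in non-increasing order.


Divide by x^2 to reach normal form y'' + P_1(x) y' + P_2(x) y = 0 with P_1(x) = 2 - 4/x and P_2(x) = -3 + 6/x^2.
x = 0 is a singular point because the y'-coefficient 2 - 4/x has a pole at x = 0 and the y-coefficient -3 + 6/x^2 has a pole at x = 0.
It is a regular singular point because x P_1(x) = p(x) = 2x - 4 and x^2 P_2(x) = q(x) = 6 - 3x^2 are polynomials, hence analytic at x = 0.
p(0) = -4,  q(0) = 6.
Indicial equation: r(r-1) + p(0) r + q(0) = 0, i.e. r^2 + (p(0) - 1) r + q(0) = 0, i.e. r^2 - 5 r + 6 = 0.
Discriminant: (-5)^2 - 4(6) = 1, so r = (5 ± 1)/2.
Solving: r_1 = 3, r_2 = 2.

indicial: r^2 - 5 r + 6 = 0; roots r_1 = 3, r_2 = 2


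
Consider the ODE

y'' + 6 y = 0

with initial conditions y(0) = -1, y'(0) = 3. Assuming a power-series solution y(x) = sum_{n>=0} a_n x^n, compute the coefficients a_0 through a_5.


Ansatz: y(x) = sum_{n>=0} a_n x^n, so y'(x) = sum_{n>=1} n a_n x^(n-1) and y''(x) = sum_{n>=2} n(n-1) a_n x^(n-2).
Substitute into P(x) y'' + Q(x) y' + R(x) y = 0 with P(x) = 1, Q(x) = 0, R(x) = 6, and match powers of x.
Initial conditions: a_0 = -1, a_1 = 3.
Setting the coefficient of each power of x to zero and solving order by order (substituting the coefficients already found):
  x^0: 2 a_2 + 6 a_0 = 0  ->  2 a_2 = -6 a_0 = 6  ->  a_2 = 3
  x^1: 6 a_3 + 6 a_1 = 0  ->  6 a_3 = -6 a_1 = -18  ->  a_3 = -3
  x^2: 12 a_4 + 6 a_2 = 0  ->  12 a_4 = -6 a_2 = -18  ->  a_4 = -3/2
  x^3: 20 a_5 + 6 a_3 = 0  ->  20 a_5 = -6 a_3 = 18  ->  a_5 = 9/10
Truncated series: y(x) = -1 + 3 x + 3 x^2 - 3 x^3 - (3/2) x^4 + (9/10) x^5 + O(x^6).

a_0 = -1; a_1 = 3; a_2 = 3; a_3 = -3; a_4 = -3/2; a_5 = 9/10


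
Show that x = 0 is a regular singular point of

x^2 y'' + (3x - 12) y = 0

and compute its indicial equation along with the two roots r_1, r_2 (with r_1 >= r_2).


Divide by x^2 to reach normal form y'' + P_1(x) y' + P_2(x) y = 0 with P_1(x) = 0 and P_2(x) = 3/x - 12/x^2.
x = 0 is a singular point because the y-coefficient 3/x - 12/x^2 has a pole at x = 0.
It is a regular singular point because x P_1(x) = p(x) = 0 and x^2 P_2(x) = q(x) = 3x - 12 are polynomials, hence analytic at x = 0.
p(0) = 0,  q(0) = -12.
Indicial equation: r(r-1) + p(0) r + q(0) = 0, i.e. r^2 + (p(0) - 1) r + q(0) = 0, i.e. r^2 - 1 r - 12 = 0.
Discriminant: (-1)^2 - 4(-12) = 49, so r = (1 ± 7)/2.
Solving: r_1 = 4, r_2 = -3.

indicial: r^2 - 1 r - 12 = 0; roots r_1 = 4, r_2 = -3


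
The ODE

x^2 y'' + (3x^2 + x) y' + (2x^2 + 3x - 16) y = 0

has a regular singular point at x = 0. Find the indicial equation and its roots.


Divide by x^2 to reach normal form y'' + P_1(x) y' + P_2(x) y = 0 with P_1(x) = 3 + 1/x and P_2(x) = 2 + 3/x - 16/x^2.
x = 0 is a singular point because the y'-coefficient 3 + 1/x has a pole at x = 0 and the y-coefficient 2 + 3/x - 16/x^2 has a pole at x = 0.
It is a regular singular point because x P_1(x) = p(x) = 3x + 1 and x^2 P_2(x) = q(x) = 2x^2 + 3x - 16 are polynomials, hence analytic at x = 0.
p(0) = 1,  q(0) = -16.
Indicial equation: r(r-1) + p(0) r + q(0) = 0, i.e. r^2 + (p(0) - 1) r + q(0) = 0, i.e. r^2 - 16 = 0.
Discriminant: (0)^2 - 4(-16) = 64, so r = (0 ± 8)/2.
Solving: r_1 = 4, r_2 = -4.

indicial: r^2 - 16 = 0; roots r_1 = 4, r_2 = -4


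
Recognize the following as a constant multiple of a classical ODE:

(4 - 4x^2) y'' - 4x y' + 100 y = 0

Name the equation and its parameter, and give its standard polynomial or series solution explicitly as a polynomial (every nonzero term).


All three coefficients share the factor 4; dividing through by 4 gives  (1 - x^2) y'' - x y' + 25 y = 0.
This matches the Chebyshev equation (1 - x^2) y'' - x y' + n^2 y = 0 (note the -x y' term, not -2x y') with n^2 = 25, so n = 5; the polynomial solution is T_5(x).
With y = sum_k a_k x^k, matching x^k gives (k+2)(k+1) a_{k+2} = (k^2 - n^2) a_k = (k - 5)(k + 5) a_k. The right side vanishes at k = 5, so the series with the parity of 5 terminates at degree 5.
Standard normalization: leading coefficient of T_n is 2^(n-1), so a_5 = 2^4 = 16. Work downward with a_k = (k+1)(k+2) a_{k+2} / ((k - 5)(k + 5)):
  a_3 = (4)(5)(16) / ((3 - 5)(3 + 5)) = 320/(-16) = -20
  a_1 = (2)(3)(-20) / ((1 - 5)(1 + 5)) = -120/(-24) = 5
Hence T_5(x) = 16 x^5 - 20 x^3 + 5 x.

T_5(x); series = 16 x^5 - 20 x^3 + 5 x


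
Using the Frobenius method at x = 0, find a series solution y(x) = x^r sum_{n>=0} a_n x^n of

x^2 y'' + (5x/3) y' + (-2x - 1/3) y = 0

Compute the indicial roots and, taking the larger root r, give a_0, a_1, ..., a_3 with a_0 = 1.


Write in Frobenius form y'' + (p(x)/x) y' + (q(x)/x^2) y = 0:
  p(x) = 5/3,  q(x) = -2x - 1/3.
Indicial equation: r(r-1) + (5/3) r + (-1/3) = 0 -> roots r_1 = 1/3, r_2 = -1.
Take r = r_1 = 1/3. Let y(x) = x^r sum_{n>=0} a_n x^n with a_0 = 1.
Substitute y = x^r sum a_n x^n and match x^{r+n}. The recurrence is
  D(n) a_n - 2 a_{n-1} = 0,  where D(n) = (r+n)(r+n-1) + (5/3)(r+n) + (-1/3).
  a_n = 2 / D(n) * a_{n-1}.
Since the indicial polynomial factors as (r - r_1)(r - r_2), D(n) = (r_1 + n - r_1)(r_1 + n - r_2) = n(n + 4/3).
Evaluating step by step (a_0 = 1):
  n = 1: D(1) = 1(1 + 4/3) = 7/3; numerator = 2(1) = 2; a_1 = (2)/(7/3) = 6/7
  n = 2: D(2) = 2(2 + 4/3) = 20/3; numerator = 2(6/7) = 12/7; a_2 = (12/7)/(20/3) = 9/35
  n = 3: D(3) = 3(3 + 4/3) = 13; numerator = 2(9/35) = 18/35; a_3 = (18/35)/(13) = 18/455

r = 1/3; a_0 = 1; a_1 = 6/7; a_2 = 9/35; a_3 = 18/455


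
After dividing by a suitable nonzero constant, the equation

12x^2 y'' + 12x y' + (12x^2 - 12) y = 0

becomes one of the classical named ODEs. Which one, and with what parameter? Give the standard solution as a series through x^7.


All three coefficients share the factor 12; dividing through by 12 gives  x^2 y'' + x y' + (x^2 - 1) y = 0.
This matches the Bessel equation x^2 y'' + x y' + (x^2 - nu^2) y = 0 with nu^2 = 1, so nu = 1; the solution bounded at x = 0 is J_1(x).
Frobenius at x = 0: indicial roots ±nu; for r = nu the recurrence k(k + 2nu) c_k = -c_{k-2} gives the standard series J_nu(x) = sum_{k>=0} (-1)^k / (k! (k+nu)!) (x/2)^(2k+nu). Evaluate the first 4 terms:
  k = 0: (-1)^0 / (0! * 1! * 2^1) x^1 = 1/(1*1*2) x^1 = (1/2) x^1
  k = 1: (-1)^1 / (1! * 2! * 2^3) x^3 = -1/(1*2*8) x^3 = (-1/16) x^3
  k = 2: (-1)^2 / (2! * 3! * 2^5) x^5 = 1/(2*6*32) x^5 = (1/384) x^5
  k = 3: (-1)^3 / (3! * 4! * 2^7) x^7 = -1/(6*24*128) x^7 = (-1/18432) x^7
Hence J_1(x) = -x^7/18432 + x^5/384 - x^3/16 + x/2 + ....

J_1(x); series = -x^7/18432 + x^5/384 - x^3/16 + x/2


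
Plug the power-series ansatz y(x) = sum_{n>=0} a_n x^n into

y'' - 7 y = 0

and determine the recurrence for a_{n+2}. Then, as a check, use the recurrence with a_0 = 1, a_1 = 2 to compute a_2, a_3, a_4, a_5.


Substitute y = sum_n a_n x^n into y'' + (const) y = 0.
y''(x) = sum_{n>=0} (n+2)(n+1) a_{n+2} x^n.
The ODE becomes sum_n [(n+2)(n+1) a_{n+2} - 7 a_n] x^n = 0.
Setting each coefficient to zero gives the recurrence:
  (n+2)(n+1) a_{n+2} - 7 a_n = 0,
  a_{n+2} = 7 / ((n+1)(n+2)) a_n.

Check with a_0 = 1, a_1 = 2 (apply the recurrence for n = 0, 1, 2, 3): a_0 = 1, a_1 = 2, a_2 = 7/2, a_3 = 7/3, a_4 = 49/24, a_5 = 49/60.

a_{n+2} = 7/((n+1)(n+2)) * a_n; check: a_0 = 1, a_1 = 2, a_2 = 7/2, a_3 = 7/3, a_4 = 49/24, a_5 = 49/60


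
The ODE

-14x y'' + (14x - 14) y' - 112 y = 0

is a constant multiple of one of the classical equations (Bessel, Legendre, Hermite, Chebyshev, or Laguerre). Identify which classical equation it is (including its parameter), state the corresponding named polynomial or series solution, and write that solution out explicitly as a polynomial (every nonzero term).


All three coefficients share the factor -14; dividing through by -14 gives  x y'' + (1 - x) y' + 8 y = 0.
This matches the Laguerre equation x y'' + (1 - x) y' + n y = 0 with n = 8; the polynomial solution is L_8(x).
With y = sum_k a_k x^k, matching x^k gives (k+1)k a_{k+1} + (k+1) a_{k+1} - k a_k + n a_k = 0, i.e. (k+1)^2 a_{k+1} = (k - n) a_k = (k - 8) a_k. The right side vanishes at k = 8, so the series terminates at degree 8.
Standard normalization L_n(0) = 1 gives a_0 = 1. Work upward with a_{k+1} = (k - 8) a_k / (k+1)^2:
  a_1 = (0 - 8)(1) / 1^2 = -8/1 = -8
  a_2 = (1 - 8)(-8) / 2^2 = 56/4 = 14
  a_3 = (2 - 8)(14) / 3^2 = -84/9 = -28/3
  a_4 = (3 - 8)(-28/3) / 4^2 = (140/3)/16 = 35/12
  a_5 = (4 - 8)(35/12) / 5^2 = (-35/3)/25 = -7/15
  a_6 = (5 - 8)(-7/15) / 6^2 = (7/5)/36 = 7/180
  a_7 = (6 - 8)(7/180) / 7^2 = (-7/90)/49 = -1/630
  a_8 = (7 - 8)(-1/630) / 8^2 = (1/630)/64 = 1/40320
Hence L_8(x) = x^8/40320 - x^7/630 + 7 x^6/180 - 7 x^5/15 + 35 x^4/12 - 28 x^3/3 + 14 x^2 - 8 x + 1.

L_8(x); series = x^8/40320 - x^7/630 + 7 x^6/180 - 7 x^5/15 + 35 x^4/12 - 28 x^3/3 + 14 x^2 - 8 x + 1


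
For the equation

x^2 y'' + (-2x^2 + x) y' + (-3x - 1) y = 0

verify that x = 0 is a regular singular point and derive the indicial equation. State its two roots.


Divide by x^2 to reach normal form y'' + P_1(x) y' + P_2(x) y = 0 with P_1(x) = -2 + 1/x and P_2(x) = -3/x - 1/x^2.
x = 0 is a singular point because the y'-coefficient -2 + 1/x has a pole at x = 0 and the y-coefficient -3/x - 1/x^2 has a pole at x = 0.
It is a regular singular point because x P_1(x) = p(x) = 1 - 2x and x^2 P_2(x) = q(x) = -3x - 1 are polynomials, hence analytic at x = 0.
p(0) = 1,  q(0) = -1.
Indicial equation: r(r-1) + p(0) r + q(0) = 0, i.e. r^2 + (p(0) - 1) r + q(0) = 0, i.e. r^2 - 1 = 0.
Discriminant: (0)^2 - 4(-1) = 4, so r = (0 ± 2)/2.
Solving: r_1 = 1, r_2 = -1.

indicial: r^2 - 1 = 0; roots r_1 = 1, r_2 = -1


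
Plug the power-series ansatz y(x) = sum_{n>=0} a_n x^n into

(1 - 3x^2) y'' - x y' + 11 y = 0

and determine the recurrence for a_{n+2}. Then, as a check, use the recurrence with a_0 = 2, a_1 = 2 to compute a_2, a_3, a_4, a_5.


Substitute y = sum_n a_n x^n.
(1 - 3 x^2) y'' contributes (n+2)(n+1) a_{n+2} - 3 n(n-1) a_n at x^n.
-x y'(x) contributes -n a_n at x^n.
11 y(x) contributes 11 a_n at x^n.
Matching x^n: (n+2)(n+1) a_{n+2} + (-3 n(n-1) - n + 11) a_n = 0.
Thus a_{n+2} = (3 n(n-1) + n - 11) / ((n+1)(n+2)) * a_n.

Check with a_0 = 2, a_1 = 2 (apply the recurrence for n = 0, 1, 2, 3): a_0 = 2, a_1 = 2, a_2 = -11, a_3 = -10/3, a_4 = 11/4, a_5 = -5/3.

a_(n+2) = (3 n(n-1) + n - 11) / ((n+1)(n+2)) * a_n; check: a_0 = 2, a_1 = 2, a_2 = -11, a_3 = -10/3, a_4 = 11/4, a_5 = -5/3


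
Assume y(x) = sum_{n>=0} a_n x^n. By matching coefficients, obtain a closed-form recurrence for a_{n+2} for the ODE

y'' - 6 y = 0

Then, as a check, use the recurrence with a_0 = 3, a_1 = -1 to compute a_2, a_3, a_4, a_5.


Substitute y = sum_n a_n x^n into y'' + (const) y = 0.
y''(x) = sum_{n>=0} (n+2)(n+1) a_{n+2} x^n.
The ODE becomes sum_n [(n+2)(n+1) a_{n+2} - 6 a_n] x^n = 0.
Setting each coefficient to zero gives the recurrence:
  (n+2)(n+1) a_{n+2} - 6 a_n = 0,
  a_{n+2} = 6 / ((n+1)(n+2)) a_n.

Check with a_0 = 3, a_1 = -1 (apply the recurrence for n = 0, 1, 2, 3): a_0 = 3, a_1 = -1, a_2 = 9, a_3 = -1, a_4 = 9/2, a_5 = -3/10.

a_{n+2} = 6/((n+1)(n+2)) * a_n; check: a_0 = 3, a_1 = -1, a_2 = 9, a_3 = -1, a_4 = 9/2, a_5 = -3/10


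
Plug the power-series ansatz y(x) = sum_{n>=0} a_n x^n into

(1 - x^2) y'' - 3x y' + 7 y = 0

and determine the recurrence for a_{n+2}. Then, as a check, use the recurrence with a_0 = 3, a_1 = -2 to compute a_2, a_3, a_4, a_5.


Substitute y = sum_n a_n x^n.
(1 - 1 x^2) y'' contributes (n+2)(n+1) a_{n+2} - n(n-1) a_n at x^n.
-3 x y'(x) contributes -3 n a_n at x^n.
7 y(x) contributes 7 a_n at x^n.
Matching x^n: (n+2)(n+1) a_{n+2} + (-n(n-1) - 3 n + 7) a_n = 0.
Thus a_{n+2} = (n(n-1) + 3 n - 7) / ((n+1)(n+2)) * a_n.

Check with a_0 = 3, a_1 = -2 (apply the recurrence for n = 0, 1, 2, 3): a_0 = 3, a_1 = -2, a_2 = -21/2, a_3 = 4/3, a_4 = -7/8, a_5 = 8/15.

a_(n+2) = (n(n-1) + 3 n - 7) / ((n+1)(n+2)) * a_n; check: a_0 = 3, a_1 = -2, a_2 = -21/2, a_3 = 4/3, a_4 = -7/8, a_5 = 8/15


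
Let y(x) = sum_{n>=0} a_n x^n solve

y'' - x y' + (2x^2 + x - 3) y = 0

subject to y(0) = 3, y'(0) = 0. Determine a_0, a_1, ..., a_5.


Ansatz: y(x) = sum_{n>=0} a_n x^n, so y'(x) = sum_{n>=1} n a_n x^(n-1) and y''(x) = sum_{n>=2} n(n-1) a_n x^(n-2).
Substitute into P(x) y'' + Q(x) y' + R(x) y = 0 with P(x) = 1, Q(x) = -x, R(x) = 2x^2 + x - 3, and match powers of x.
Initial conditions: a_0 = 3, a_1 = 0.
Setting the coefficient of each power of x to zero and solving order by order (substituting the coefficients already found):
  x^0: 2 a_2 - 3 a_0 = 0  ->  2 a_2 = 3 a_0 = 9  ->  a_2 = 9/2
  x^1: 6 a_3 - 4 a_1 + a_0 = 0  ->  6 a_3 = 4 a_1 - a_0 = -3  ->  a_3 = -1/2
  x^2: 12 a_4 - 5 a_2 + a_1 + 2 a_0 = 0  ->  12 a_4 = 5 a_2 - a_1 - 2 a_0 = 33/2  ->  a_4 = 11/8
  x^3: 20 a_5 - 6 a_3 + a_2 + 2 a_1 = 0  ->  20 a_5 = 6 a_3 - a_2 - 2 a_1 = -15/2  ->  a_5 = -3/8
Truncated series: y(x) = 3 + (9/2) x^2 - (1/2) x^3 + (11/8) x^4 - (3/8) x^5 + O(x^6).

a_0 = 3; a_1 = 0; a_2 = 9/2; a_3 = -1/2; a_4 = 11/8; a_5 = -3/8


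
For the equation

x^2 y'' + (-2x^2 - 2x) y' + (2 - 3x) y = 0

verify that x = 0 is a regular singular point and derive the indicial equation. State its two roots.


Divide by x^2 to reach normal form y'' + P_1(x) y' + P_2(x) y = 0 with P_1(x) = -2 - 2/x and P_2(x) = -3/x + 2/x^2.
x = 0 is a singular point because the y'-coefficient -2 - 2/x has a pole at x = 0 and the y-coefficient -3/x + 2/x^2 has a pole at x = 0.
It is a regular singular point because x P_1(x) = p(x) = -2x - 2 and x^2 P_2(x) = q(x) = 2 - 3x are polynomials, hence analytic at x = 0.
p(0) = -2,  q(0) = 2.
Indicial equation: r(r-1) + p(0) r + q(0) = 0, i.e. r^2 + (p(0) - 1) r + q(0) = 0, i.e. r^2 - 3 r + 2 = 0.
Discriminant: (-3)^2 - 4(2) = 1, so r = (3 ± 1)/2.
Solving: r_1 = 2, r_2 = 1.

indicial: r^2 - 3 r + 2 = 0; roots r_1 = 2, r_2 = 1


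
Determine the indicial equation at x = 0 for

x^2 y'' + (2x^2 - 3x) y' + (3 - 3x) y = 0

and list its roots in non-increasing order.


Divide by x^2 to reach normal form y'' + P_1(x) y' + P_2(x) y = 0 with P_1(x) = 2 - 3/x and P_2(x) = -3/x + 3/x^2.
x = 0 is a singular point because the y'-coefficient 2 - 3/x has a pole at x = 0 and the y-coefficient -3/x + 3/x^2 has a pole at x = 0.
It is a regular singular point because x P_1(x) = p(x) = 2x - 3 and x^2 P_2(x) = q(x) = 3 - 3x are polynomials, hence analytic at x = 0.
p(0) = -3,  q(0) = 3.
Indicial equation: r(r-1) + p(0) r + q(0) = 0, i.e. r^2 + (p(0) - 1) r + q(0) = 0, i.e. r^2 - 4 r + 3 = 0.
Discriminant: (-4)^2 - 4(3) = 4, so r = (4 ± 2)/2.
Solving: r_1 = 3, r_2 = 1.

indicial: r^2 - 4 r + 3 = 0; roots r_1 = 3, r_2 = 1


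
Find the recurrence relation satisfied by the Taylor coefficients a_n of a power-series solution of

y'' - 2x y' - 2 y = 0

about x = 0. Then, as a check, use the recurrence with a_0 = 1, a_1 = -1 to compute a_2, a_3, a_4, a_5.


Substitute y = sum_n a_n x^n.
y''(x) has coefficient (n+2)(n+1) a_{n+2} at x^n;
-2 x y'(x) has coefficient -2 n a_n at x^n (shift);
-2 y(x) has coefficient -2 a_n at x^n.
Matching x^n: (n+2)(n+1) a_{n+2} + (-2n - 2) a_n = 0.
Thus a_{n+2} = (2n + 2) / ((n+1)(n+2)) * a_n.

Check with a_0 = 1, a_1 = -1 (apply the recurrence for n = 0, 1, 2, 3): a_0 = 1, a_1 = -1, a_2 = 1, a_3 = -2/3, a_4 = 1/2, a_5 = -4/15.

a_(n+2) = (2n + 2) / ((n+1)(n+2)) * a_n; check: a_0 = 1, a_1 = -1, a_2 = 1, a_3 = -2/3, a_4 = 1/2, a_5 = -4/15


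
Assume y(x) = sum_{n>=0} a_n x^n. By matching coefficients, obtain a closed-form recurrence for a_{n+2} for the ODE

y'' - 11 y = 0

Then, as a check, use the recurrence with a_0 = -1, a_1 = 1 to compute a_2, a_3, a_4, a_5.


Substitute y = sum_n a_n x^n into y'' + (const) y = 0.
y''(x) = sum_{n>=0} (n+2)(n+1) a_{n+2} x^n.
The ODE becomes sum_n [(n+2)(n+1) a_{n+2} - 11 a_n] x^n = 0.
Setting each coefficient to zero gives the recurrence:
  (n+2)(n+1) a_{n+2} - 11 a_n = 0,
  a_{n+2} = 11 / ((n+1)(n+2)) a_n.

Check with a_0 = -1, a_1 = 1 (apply the recurrence for n = 0, 1, 2, 3): a_0 = -1, a_1 = 1, a_2 = -11/2, a_3 = 11/6, a_4 = -121/24, a_5 = 121/120.

a_{n+2} = 11/((n+1)(n+2)) * a_n; check: a_0 = -1, a_1 = 1, a_2 = -11/2, a_3 = 11/6, a_4 = -121/24, a_5 = 121/120


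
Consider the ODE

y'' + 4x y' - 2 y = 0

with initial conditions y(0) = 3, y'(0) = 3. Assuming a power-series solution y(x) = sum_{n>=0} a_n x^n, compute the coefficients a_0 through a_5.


Ansatz: y(x) = sum_{n>=0} a_n x^n, so y'(x) = sum_{n>=1} n a_n x^(n-1) and y''(x) = sum_{n>=2} n(n-1) a_n x^(n-2).
Substitute into P(x) y'' + Q(x) y' + R(x) y = 0 with P(x) = 1, Q(x) = 4x, R(x) = -2, and match powers of x.
Initial conditions: a_0 = 3, a_1 = 3.
Setting the coefficient of each power of x to zero and solving order by order (substituting the coefficients already found):
  x^0: 2 a_2 - 2 a_0 = 0  ->  2 a_2 = 2 a_0 = 6  ->  a_2 = 3
  x^1: 6 a_3 + 2 a_1 = 0  ->  6 a_3 = -2 a_1 = -6  ->  a_3 = -1
  x^2: 12 a_4 + 6 a_2 = 0  ->  12 a_4 = -6 a_2 = -18  ->  a_4 = -3/2
  x^3: 20 a_5 + 10 a_3 = 0  ->  20 a_5 = -10 a_3 = 10  ->  a_5 = 1/2
Truncated series: y(x) = 3 + 3 x + 3 x^2 - x^3 - (3/2) x^4 + (1/2) x^5 + O(x^6).

a_0 = 3; a_1 = 3; a_2 = 3; a_3 = -1; a_4 = -3/2; a_5 = 1/2


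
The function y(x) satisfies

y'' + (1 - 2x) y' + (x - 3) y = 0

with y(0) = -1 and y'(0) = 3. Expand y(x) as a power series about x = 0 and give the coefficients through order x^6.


Ansatz: y(x) = sum_{n>=0} a_n x^n, so y'(x) = sum_{n>=1} n a_n x^(n-1) and y''(x) = sum_{n>=2} n(n-1) a_n x^(n-2).
Substitute into P(x) y'' + Q(x) y' + R(x) y = 0 with P(x) = 1, Q(x) = 1 - 2x, R(x) = x - 3, and match powers of x.
Initial conditions: a_0 = -1, a_1 = 3.
Setting the coefficient of each power of x to zero and solving order by order (substituting the coefficients already found):
  x^0: 2 a_2 + a_1 - 3 a_0 = 0  ->  2 a_2 = -a_1 + 3 a_0 = -6  ->  a_2 = -3
  x^1: 6 a_3 + 2 a_2 - 5 a_1 + a_0 = 0  ->  6 a_3 = -2 a_2 + 5 a_1 - a_0 = 22  ->  a_3 = 11/3
  x^2: 12 a_4 + 3 a_3 - 7 a_2 + a_1 = 0  ->  12 a_4 = -3 a_3 + 7 a_2 - a_1 = -35  ->  a_4 = -35/12
  x^3: 20 a_5 + 4 a_4 - 9 a_3 + a_2 = 0  ->  20 a_5 = -4 a_4 + 9 a_3 - a_2 = 143/3  ->  a_5 = 143/60
  x^4: 30 a_6 + 5 a_5 - 11 a_4 + a_3 = 0  ->  30 a_6 = -5 a_5 + 11 a_4 - a_3 = -143/3  ->  a_6 = -143/90
Truncated series: y(x) = -1 + 3 x - 3 x^2 + (11/3) x^3 - (35/12) x^4 + (143/60) x^5 - (143/90) x^6 + O(x^7).

a_0 = -1; a_1 = 3; a_2 = -3; a_3 = 11/3; a_4 = -35/12; a_5 = 143/60; a_6 = -143/90


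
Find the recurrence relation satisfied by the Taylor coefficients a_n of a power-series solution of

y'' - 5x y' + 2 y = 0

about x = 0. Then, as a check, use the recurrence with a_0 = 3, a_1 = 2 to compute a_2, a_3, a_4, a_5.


Substitute y = sum_n a_n x^n.
y''(x) has coefficient (n+2)(n+1) a_{n+2} at x^n;
-5 x y'(x) has coefficient -5 n a_n at x^n (shift);
2 y(x) has coefficient 2 a_n at x^n.
Matching x^n: (n+2)(n+1) a_{n+2} + (-5n + 2) a_n = 0.
Thus a_{n+2} = (5n - 2) / ((n+1)(n+2)) * a_n.

Check with a_0 = 3, a_1 = 2 (apply the recurrence for n = 0, 1, 2, 3): a_0 = 3, a_1 = 2, a_2 = -3, a_3 = 1, a_4 = -2, a_5 = 13/20.

a_(n+2) = (5n - 2) / ((n+1)(n+2)) * a_n; check: a_0 = 3, a_1 = 2, a_2 = -3, a_3 = 1, a_4 = -2, a_5 = 13/20


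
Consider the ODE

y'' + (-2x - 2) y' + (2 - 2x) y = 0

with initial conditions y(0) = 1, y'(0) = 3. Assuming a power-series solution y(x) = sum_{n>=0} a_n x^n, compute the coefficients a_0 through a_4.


Ansatz: y(x) = sum_{n>=0} a_n x^n, so y'(x) = sum_{n>=1} n a_n x^(n-1) and y''(x) = sum_{n>=2} n(n-1) a_n x^(n-2).
Substitute into P(x) y'' + Q(x) y' + R(x) y = 0 with P(x) = 1, Q(x) = -2x - 2, R(x) = 2 - 2x, and match powers of x.
Initial conditions: a_0 = 1, a_1 = 3.
Setting the coefficient of each power of x to zero and solving order by order (substituting the coefficients already found):
  x^0: 2 a_2 - 2 a_1 + 2 a_0 = 0  ->  2 a_2 = 2 a_1 - 2 a_0 = 4  ->  a_2 = 2
  x^1: 6 a_3 - 4 a_2 - 2 a_0 = 0  ->  6 a_3 = 4 a_2 + 2 a_0 = 10  ->  a_3 = 5/3
  x^2: 12 a_4 - 6 a_3 - 2 a_2 - 2 a_1 = 0  ->  12 a_4 = 6 a_3 + 2 a_2 + 2 a_1 = 20  ->  a_4 = 5/3
Truncated series: y(x) = 1 + 3 x + 2 x^2 + (5/3) x^3 + (5/3) x^4 + O(x^5).

a_0 = 1; a_1 = 3; a_2 = 2; a_3 = 5/3; a_4 = 5/3


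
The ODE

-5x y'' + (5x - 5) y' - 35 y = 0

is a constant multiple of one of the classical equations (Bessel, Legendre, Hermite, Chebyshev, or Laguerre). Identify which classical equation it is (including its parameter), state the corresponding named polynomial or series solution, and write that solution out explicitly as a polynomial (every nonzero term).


All three coefficients share the factor -5; dividing through by -5 gives  x y'' + (1 - x) y' + 7 y = 0.
This matches the Laguerre equation x y'' + (1 - x) y' + n y = 0 with n = 7; the polynomial solution is L_7(x).
With y = sum_k a_k x^k, matching x^k gives (k+1)k a_{k+1} + (k+1) a_{k+1} - k a_k + n a_k = 0, i.e. (k+1)^2 a_{k+1} = (k - n) a_k = (k - 7) a_k. The right side vanishes at k = 7, so the series terminates at degree 7.
Standard normalization L_n(0) = 1 gives a_0 = 1. Work upward with a_{k+1} = (k - 7) a_k / (k+1)^2:
  a_1 = (0 - 7)(1) / 1^2 = -7/1 = -7
  a_2 = (1 - 7)(-7) / 2^2 = 42/4 = 21/2
  a_3 = (2 - 7)(21/2) / 3^2 = (-105/2)/9 = -35/6
  a_4 = (3 - 7)(-35/6) / 4^2 = (70/3)/16 = 35/24
  a_5 = (4 - 7)(35/24) / 5^2 = (-35/8)/25 = -7/40
  a_6 = (5 - 7)(-7/40) / 6^2 = (7/20)/36 = 7/720
  a_7 = (6 - 7)(7/720) / 7^2 = (-7/720)/49 = -1/5040
Hence L_7(x) = -x^7/5040 + 7 x^6/720 - 7 x^5/40 + 35 x^4/24 - 35 x^3/6 + 21 x^2/2 - 7 x + 1.

L_7(x); series = -x^7/5040 + 7 x^6/720 - 7 x^5/40 + 35 x^4/24 - 35 x^3/6 + 21 x^2/2 - 7 x + 1


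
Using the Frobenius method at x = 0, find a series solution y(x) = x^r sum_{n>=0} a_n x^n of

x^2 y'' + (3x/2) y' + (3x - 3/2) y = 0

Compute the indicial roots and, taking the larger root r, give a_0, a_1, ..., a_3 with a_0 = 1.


Write in Frobenius form y'' + (p(x)/x) y' + (q(x)/x^2) y = 0:
  p(x) = 3/2,  q(x) = 3x - 3/2.
Indicial equation: r(r-1) + (3/2) r + (-3/2) = 0 -> roots r_1 = 1, r_2 = -3/2.
Take r = r_1 = 1. Let y(x) = x^r sum_{n>=0} a_n x^n with a_0 = 1.
Substitute y = x^r sum a_n x^n and match x^{r+n}. The recurrence is
  D(n) a_n + 3 a_{n-1} = 0,  where D(n) = (r+n)(r+n-1) + (3/2)(r+n) + (-3/2).
  a_n = -3 / D(n) * a_{n-1}.
Since the indicial polynomial factors as (r - r_1)(r - r_2), D(n) = (r_1 + n - r_1)(r_1 + n - r_2) = n(n + 5/2).
Evaluating step by step (a_0 = 1):
  n = 1: D(1) = 1(1 + 5/2) = 7/2; numerator = -3(1) = -3; a_1 = (-3)/(7/2) = -6/7
  n = 2: D(2) = 2(2 + 5/2) = 9; numerator = -3(-6/7) = 18/7; a_2 = (18/7)/(9) = 2/7
  n = 3: D(3) = 3(3 + 5/2) = 33/2; numerator = -3(2/7) = -6/7; a_3 = (-6/7)/(33/2) = -4/77

r = 1; a_0 = 1; a_1 = -6/7; a_2 = 2/7; a_3 = -4/77


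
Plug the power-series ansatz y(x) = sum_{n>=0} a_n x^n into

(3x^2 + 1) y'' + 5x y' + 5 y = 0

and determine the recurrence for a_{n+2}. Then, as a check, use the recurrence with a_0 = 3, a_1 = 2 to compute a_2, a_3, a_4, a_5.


Substitute y = sum_n a_n x^n.
(1 + 3 x^2) y'' contributes (n+2)(n+1) a_{n+2} + 3 n(n-1) a_n at x^n.
5 x y'(x) contributes 5 n a_n at x^n.
5 y(x) contributes 5 a_n at x^n.
Matching x^n: (n+2)(n+1) a_{n+2} + (3 n(n-1) + 5 n + 5) a_n = 0.
Thus a_{n+2} = (-3 n(n-1) - 5 n - 5) / ((n+1)(n+2)) * a_n.

Check with a_0 = 3, a_1 = 2 (apply the recurrence for n = 0, 1, 2, 3): a_0 = 3, a_1 = 2, a_2 = -15/2, a_3 = -10/3, a_4 = 105/8, a_5 = 19/3.

a_(n+2) = (-3 n(n-1) - 5 n - 5) / ((n+1)(n+2)) * a_n; check: a_0 = 3, a_1 = 2, a_2 = -15/2, a_3 = -10/3, a_4 = 105/8, a_5 = 19/3


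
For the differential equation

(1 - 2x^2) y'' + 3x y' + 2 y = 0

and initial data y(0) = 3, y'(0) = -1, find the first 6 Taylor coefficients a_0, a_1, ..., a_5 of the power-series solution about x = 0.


Ansatz: y(x) = sum_{n>=0} a_n x^n, so y'(x) = sum_{n>=1} n a_n x^(n-1) and y''(x) = sum_{n>=2} n(n-1) a_n x^(n-2).
Substitute into P(x) y'' + Q(x) y' + R(x) y = 0 with P(x) = 1 - 2x^2, Q(x) = 3x, R(x) = 2, and match powers of x.
Initial conditions: a_0 = 3, a_1 = -1.
Setting the coefficient of each power of x to zero and solving order by order (substituting the coefficients already found):
  x^0: 2 a_2 + 2 a_0 = 0  ->  2 a_2 = -2 a_0 = -6  ->  a_2 = -3
  x^1: 6 a_3 + 5 a_1 = 0  ->  6 a_3 = -5 a_1 = 5  ->  a_3 = 5/6
  x^2: 12 a_4 + 4 a_2 = 0  ->  12 a_4 = -4 a_2 = 12  ->  a_4 = 1
  x^3: 20 a_5 - a_3 = 0  ->  20 a_5 = a_3 = 5/6  ->  a_5 = 1/24
Truncated series: y(x) = 3 - x - 3 x^2 + (5/6) x^3 + x^4 + (1/24) x^5 + O(x^6).

a_0 = 3; a_1 = -1; a_2 = -3; a_3 = 5/6; a_4 = 1; a_5 = 1/24


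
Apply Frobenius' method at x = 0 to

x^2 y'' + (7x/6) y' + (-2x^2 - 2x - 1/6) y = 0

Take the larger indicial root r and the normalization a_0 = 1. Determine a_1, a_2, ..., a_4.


Write in Frobenius form y'' + (p(x)/x) y' + (q(x)/x^2) y = 0:
  p(x) = 7/6,  q(x) = -2x^2 - 2x - 1/6.
Indicial equation: r(r-1) + (7/6) r + (-1/6) = 0 -> roots r_1 = 1/3, r_2 = -1/2.
Take r = r_1 = 1/3. Let y(x) = x^r sum_{n>=0} a_n x^n with a_0 = 1.
Substitute y = x^r sum a_n x^n and match x^{r+n}. The recurrence is
  D(n) a_n - 2 a_{n-1} - 2 a_{n-2} = 0,  where D(n) = (r+n)(r+n-1) + (7/6)(r+n) + (-1/6).
  a_n = [2 a_{n-1} + 2 a_{n-2}] / D(n).
Since the indicial polynomial factors as (r - r_1)(r - r_2), D(n) = (r_1 + n - r_1)(r_1 + n - r_2) = n(n + 5/6).
Evaluating step by step (a_0 = 1):
  n = 1: D(1) = 1(1 + 5/6) = 11/6; numerator = 2(1) = 2; a_1 = (2)/(11/6) = 12/11
  n = 2: D(2) = 2(2 + 5/6) = 17/3; numerator = 2(12/11) + 2(1) = 46/11; a_2 = (46/11)/(17/3) = 138/187
  n = 3: D(3) = 3(3 + 5/6) = 23/2; numerator = 2(138/187) + 2(12/11) = 684/187; a_3 = (684/187)/(23/2) = 1368/4301
  n = 4: D(4) = 4(4 + 5/6) = 58/3; numerator = 2(1368/4301) + 2(138/187) = 9084/4301; a_4 = (9084/4301)/(58/3) = 13626/124729

r = 1/3; a_0 = 1; a_1 = 12/11; a_2 = 138/187; a_3 = 1368/4301; a_4 = 13626/124729


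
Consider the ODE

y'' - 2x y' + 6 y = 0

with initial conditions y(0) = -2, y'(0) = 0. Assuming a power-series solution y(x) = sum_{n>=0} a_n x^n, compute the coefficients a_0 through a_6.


Ansatz: y(x) = sum_{n>=0} a_n x^n, so y'(x) = sum_{n>=1} n a_n x^(n-1) and y''(x) = sum_{n>=2} n(n-1) a_n x^(n-2).
Substitute into P(x) y'' + Q(x) y' + R(x) y = 0 with P(x) = 1, Q(x) = -2x, R(x) = 6, and match powers of x.
Initial conditions: a_0 = -2, a_1 = 0.
Setting the coefficient of each power of x to zero and solving order by order (substituting the coefficients already found):
  x^0: 2 a_2 + 6 a_0 = 0  ->  2 a_2 = -6 a_0 = 12  ->  a_2 = 6
  x^1: 6 a_3 + 4 a_1 = 0  ->  6 a_3 = -4 a_1 = 0  ->  a_3 = 0
  x^2: 12 a_4 + 2 a_2 = 0  ->  12 a_4 = -2 a_2 = -12  ->  a_4 = -1
  x^3: 20 a_5 = 0  ->  a_5 = 0
  x^4: 30 a_6 - 2 a_4 = 0  ->  30 a_6 = 2 a_4 = -2  ->  a_6 = -1/15
Truncated series: y(x) = -2 + 6 x^2 - x^4 - (1/15) x^6 + O(x^7).

a_0 = -2; a_1 = 0; a_2 = 6; a_3 = 0; a_4 = -1; a_5 = 0; a_6 = -1/15


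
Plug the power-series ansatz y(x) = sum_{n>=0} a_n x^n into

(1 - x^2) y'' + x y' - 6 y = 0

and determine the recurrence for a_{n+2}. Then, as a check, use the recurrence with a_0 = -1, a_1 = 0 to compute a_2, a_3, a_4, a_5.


Substitute y = sum_n a_n x^n.
(1 - 1 x^2) y'' contributes (n+2)(n+1) a_{n+2} - n(n-1) a_n at x^n.
x y'(x) contributes n a_n at x^n.
-6 y(x) contributes -6 a_n at x^n.
Matching x^n: (n+2)(n+1) a_{n+2} + (-n(n-1) + n - 6) a_n = 0.
Thus a_{n+2} = (n(n-1) - n + 6) / ((n+1)(n+2)) * a_n.

Check with a_0 = -1, a_1 = 0 (apply the recurrence for n = 0, 1, 2, 3): a_0 = -1, a_1 = 0, a_2 = -3, a_3 = 0, a_4 = -3/2, a_5 = 0.

a_(n+2) = (n(n-1) - n + 6) / ((n+1)(n+2)) * a_n; check: a_0 = -1, a_1 = 0, a_2 = -3, a_3 = 0, a_4 = -3/2, a_5 = 0


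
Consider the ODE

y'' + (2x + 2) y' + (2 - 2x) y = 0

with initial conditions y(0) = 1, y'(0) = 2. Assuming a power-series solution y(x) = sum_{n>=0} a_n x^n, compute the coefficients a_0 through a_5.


Ansatz: y(x) = sum_{n>=0} a_n x^n, so y'(x) = sum_{n>=1} n a_n x^(n-1) and y''(x) = sum_{n>=2} n(n-1) a_n x^(n-2).
Substitute into P(x) y'' + Q(x) y' + R(x) y = 0 with P(x) = 1, Q(x) = 2x + 2, R(x) = 2 - 2x, and match powers of x.
Initial conditions: a_0 = 1, a_1 = 2.
Setting the coefficient of each power of x to zero and solving order by order (substituting the coefficients already found):
  x^0: 2 a_2 + 2 a_1 + 2 a_0 = 0  ->  2 a_2 = -2 a_1 - 2 a_0 = -6  ->  a_2 = -3
  x^1: 6 a_3 + 4 a_2 + 4 a_1 - 2 a_0 = 0  ->  6 a_3 = -4 a_2 - 4 a_1 + 2 a_0 = 6  ->  a_3 = 1
  x^2: 12 a_4 + 6 a_3 + 6 a_2 - 2 a_1 = 0  ->  12 a_4 = -6 a_3 - 6 a_2 + 2 a_1 = 16  ->  a_4 = 4/3
  x^3: 20 a_5 + 8 a_4 + 8 a_3 - 2 a_2 = 0  ->  20 a_5 = -8 a_4 - 8 a_3 + 2 a_2 = -74/3  ->  a_5 = -37/30
Truncated series: y(x) = 1 + 2 x - 3 x^2 + x^3 + (4/3) x^4 - (37/30) x^5 + O(x^6).

a_0 = 1; a_1 = 2; a_2 = -3; a_3 = 1; a_4 = 4/3; a_5 = -37/30
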